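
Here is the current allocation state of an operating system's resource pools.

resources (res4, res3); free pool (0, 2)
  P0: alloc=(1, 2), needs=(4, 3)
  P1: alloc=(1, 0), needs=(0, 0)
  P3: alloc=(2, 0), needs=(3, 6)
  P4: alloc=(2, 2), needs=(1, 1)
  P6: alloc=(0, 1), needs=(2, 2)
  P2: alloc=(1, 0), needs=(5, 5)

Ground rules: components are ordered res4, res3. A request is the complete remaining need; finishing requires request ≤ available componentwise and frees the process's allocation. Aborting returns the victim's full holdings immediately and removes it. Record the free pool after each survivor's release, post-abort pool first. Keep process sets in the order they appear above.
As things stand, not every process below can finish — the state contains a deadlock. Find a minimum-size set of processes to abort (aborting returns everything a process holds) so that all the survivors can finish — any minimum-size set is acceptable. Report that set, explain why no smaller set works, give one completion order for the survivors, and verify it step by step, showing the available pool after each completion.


Abort P3.
Key observation: P0 was stuck for good until P3 gave back (2, 0); in the order shown it finishes at step 2.
Why nothing smaller works: aborting no one leaves the state deadlocked as given.
Survivors finish in the order: P4, P0, P1, P6, P2. Verifying each step (pool after the aborts first):
  pool = (2, 2)
  run P4 (needs (1, 1), free (2, 2)); after release of (2, 2) the pool is (4, 4)
  run P0 (needs (4, 3), free (4, 4)); after release of (1, 2) the pool is (5, 6)
  run P1 (needs (0, 0), free (5, 6)); after release of (1, 0) the pool is (6, 6)
  run P6 (needs (2, 2), free (6, 6)); after release of (0, 1) the pool is (6, 7)
  run P2 (needs (5, 5), free (6, 7)); after release of (1, 0) the pool is (7, 7)


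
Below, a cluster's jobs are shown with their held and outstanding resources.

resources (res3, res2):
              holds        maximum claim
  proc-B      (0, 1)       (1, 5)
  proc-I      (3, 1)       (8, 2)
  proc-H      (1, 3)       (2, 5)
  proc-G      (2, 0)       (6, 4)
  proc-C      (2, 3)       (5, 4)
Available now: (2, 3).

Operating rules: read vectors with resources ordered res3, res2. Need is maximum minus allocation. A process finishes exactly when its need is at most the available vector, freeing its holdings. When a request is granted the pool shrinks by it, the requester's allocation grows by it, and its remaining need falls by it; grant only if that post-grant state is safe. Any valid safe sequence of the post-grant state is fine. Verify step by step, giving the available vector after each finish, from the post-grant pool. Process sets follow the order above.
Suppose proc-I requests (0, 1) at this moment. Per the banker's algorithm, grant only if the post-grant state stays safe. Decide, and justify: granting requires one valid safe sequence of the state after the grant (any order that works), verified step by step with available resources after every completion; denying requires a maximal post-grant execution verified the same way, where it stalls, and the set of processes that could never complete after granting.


GRANT. The post-grant state is safe; one safe sequence: proc-H, proc-C, proc-B, proc-G, proc-I.
Key observation: post-grant, (2, 2) remains, and an order beginning with proc-H completes everyone.
Check on the post-grant state, step by step:
  pool = (2, 2)
  proc-H: need (1, 2) fits (2, 2); releases (1, 3), pool now (3, 5)
  proc-C: need (3, 1) fits (3, 5); releases (2, 3), pool now (5, 8)
  proc-B: need (1, 4) fits (5, 8); releases (0, 1), pool now (5, 9)
  proc-G: need (4, 4) fits (5, 9); releases (2, 0), pool now (7, 9)
  proc-I: need (5, 0) fits (7, 9); releases (3, 2), pool now (10, 11)


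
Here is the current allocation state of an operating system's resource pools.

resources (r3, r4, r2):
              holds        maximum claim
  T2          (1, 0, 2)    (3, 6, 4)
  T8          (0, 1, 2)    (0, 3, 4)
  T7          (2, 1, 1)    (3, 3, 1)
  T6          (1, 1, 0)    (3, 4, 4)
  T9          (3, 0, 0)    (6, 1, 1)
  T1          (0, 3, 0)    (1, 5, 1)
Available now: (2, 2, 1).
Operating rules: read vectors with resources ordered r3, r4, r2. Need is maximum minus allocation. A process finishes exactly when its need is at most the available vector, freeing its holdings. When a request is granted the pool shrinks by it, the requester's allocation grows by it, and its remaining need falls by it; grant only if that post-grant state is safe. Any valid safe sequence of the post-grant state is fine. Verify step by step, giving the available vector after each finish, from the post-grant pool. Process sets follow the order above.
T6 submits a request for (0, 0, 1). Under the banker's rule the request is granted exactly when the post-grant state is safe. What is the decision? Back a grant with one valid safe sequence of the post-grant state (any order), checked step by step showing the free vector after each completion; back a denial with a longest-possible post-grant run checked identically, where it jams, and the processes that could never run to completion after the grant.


DENY: after the grant no complete ordering would exist.
Key observation: no order helps: past T7, T1, T9, the free pool tops out at (7, 6, 1), below what each blocked process needs in r2.
On the post-grant state, T7, T1, T9 is a maximal run — nothing extends it. Verifying each step:
  pool = (2, 2, 0)
  T7 needs (1, 2, 0) <= (2, 2, 0) -> finishes; pool += (2, 1, 1) = (4, 3, 1)
  T1 needs (1, 2, 1) <= (4, 3, 1) -> finishes; pool += (0, 3, 0) = (4, 6, 1)
  T9 needs (3, 1, 1) <= (4, 6, 1) -> finishes; pool += (3, 0, 0) = (7, 6, 1)
  blocked: T2 wants (2, 6, 2), pool (7, 6, 1) — not enough r2
  blocked: T8 wants (0, 2, 2), pool (7, 6, 1) — not enough r2
  blocked: T6 wants (2, 3, 3), pool (7, 6, 1) — not enough r2
Had the request been granted, T2, T8 and T6 could never finish.


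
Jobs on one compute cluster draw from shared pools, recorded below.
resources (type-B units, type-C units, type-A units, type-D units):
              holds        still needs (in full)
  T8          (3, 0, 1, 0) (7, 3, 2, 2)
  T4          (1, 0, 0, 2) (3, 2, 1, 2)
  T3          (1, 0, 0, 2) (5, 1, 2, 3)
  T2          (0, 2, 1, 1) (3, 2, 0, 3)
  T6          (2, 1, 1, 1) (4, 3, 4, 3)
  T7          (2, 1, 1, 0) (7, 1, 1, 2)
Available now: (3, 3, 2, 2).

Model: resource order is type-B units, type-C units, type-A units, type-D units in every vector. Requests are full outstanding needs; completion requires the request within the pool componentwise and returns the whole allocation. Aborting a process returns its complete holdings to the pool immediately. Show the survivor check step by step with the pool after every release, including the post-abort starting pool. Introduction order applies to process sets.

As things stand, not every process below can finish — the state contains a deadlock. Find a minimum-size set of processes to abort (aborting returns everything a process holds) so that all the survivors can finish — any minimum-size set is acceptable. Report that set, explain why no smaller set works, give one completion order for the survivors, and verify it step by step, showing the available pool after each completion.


Abort T6.
Key observation: T3 was stuck for good until T6 gave back (2, 1, 1, 1); in the order shown it finishes at step 1.
Minimality: the empty abort set fails — the state is deadlocked as it stands.
Survivors finish in the order: T3, T4, T2, T7, T8. Walking it through (pool after the aborts first):
  pool = (5, 4, 3, 3)
  run T3 (needs (5, 1, 2, 3), free (5, 4, 3, 3)); after release of (1, 0, 0, 2) the pool is (6, 4, 3, 5)
  run T4 (needs (3, 2, 1, 2), free (6, 4, 3, 5)); after release of (1, 0, 0, 2) the pool is (7, 4, 3, 7)
  run T2 (needs (3, 2, 0, 3), free (7, 4, 3, 7)); after release of (0, 2, 1, 1) the pool is (7, 6, 4, 8)
  run T7 (needs (7, 1, 1, 2), free (7, 6, 4, 8)); after release of (2, 1, 1, 0) the pool is (9, 7, 5, 8)
  run T8 (needs (7, 3, 2, 2), free (9, 7, 5, 8)); after release of (3, 0, 1, 0) the pool is (12, 7, 6, 8)


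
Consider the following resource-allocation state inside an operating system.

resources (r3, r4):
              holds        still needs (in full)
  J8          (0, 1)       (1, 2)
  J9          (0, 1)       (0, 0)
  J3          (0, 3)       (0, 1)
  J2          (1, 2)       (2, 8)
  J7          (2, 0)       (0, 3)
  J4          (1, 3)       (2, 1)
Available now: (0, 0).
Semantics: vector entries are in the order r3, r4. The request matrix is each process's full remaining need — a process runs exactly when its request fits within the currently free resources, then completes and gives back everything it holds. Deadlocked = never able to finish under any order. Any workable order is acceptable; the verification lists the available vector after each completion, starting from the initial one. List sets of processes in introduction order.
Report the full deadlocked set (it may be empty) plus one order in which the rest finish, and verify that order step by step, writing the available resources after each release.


No process is deadlocked.
Key observation: there is always a runnable process — J9 first — so the state unwinds completely.
One completion order for the rest: J9, J3, J7, J4, J8, J2. Step-by-step check:
  pool = (0, 0)
  J9 needs (0, 0) <= (0, 0) -> finishes; pool += (0, 1) = (0, 1)
  J3 needs (0, 1) <= (0, 1) -> finishes; pool += (0, 3) = (0, 4)
  J7 needs (0, 3) <= (0, 4) -> finishes; pool += (2, 0) = (2, 4)
  J4 needs (2, 1) <= (2, 4) -> finishes; pool += (1, 3) = (3, 7)
  J8 needs (1, 2) <= (3, 7) -> finishes; pool += (0, 1) = (3, 8)
  J2 needs (2, 8) <= (3, 8) -> finishes; pool += (1, 2) = (4, 10)


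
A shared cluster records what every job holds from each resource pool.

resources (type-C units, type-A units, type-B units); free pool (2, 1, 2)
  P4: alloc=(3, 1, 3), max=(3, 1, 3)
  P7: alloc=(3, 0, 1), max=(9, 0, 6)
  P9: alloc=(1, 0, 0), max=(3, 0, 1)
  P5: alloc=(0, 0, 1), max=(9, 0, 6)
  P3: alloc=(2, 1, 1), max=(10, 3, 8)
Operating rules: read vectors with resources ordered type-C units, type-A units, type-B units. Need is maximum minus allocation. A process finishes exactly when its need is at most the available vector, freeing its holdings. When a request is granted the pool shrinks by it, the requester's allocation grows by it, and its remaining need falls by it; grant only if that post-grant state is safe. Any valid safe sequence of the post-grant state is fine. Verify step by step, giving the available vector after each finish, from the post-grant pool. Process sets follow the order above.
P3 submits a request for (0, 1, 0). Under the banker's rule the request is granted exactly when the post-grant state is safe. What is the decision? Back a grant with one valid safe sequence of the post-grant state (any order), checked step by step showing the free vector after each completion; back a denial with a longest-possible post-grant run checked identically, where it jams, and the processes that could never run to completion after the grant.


GRANT — the state after the grant stays safe, e.g. via P4, P9, P7, P5, P3.
Key observation: (2, 0, 2) free after granting still covers P4 first, and each release covers the next.
Verifying the post-grant state step by step:
  pool = (2, 0, 2)
  run P4 (needs (0, 0, 0), free (2, 0, 2)); after release of (3, 1, 3) the pool is (5, 1, 5)
  run P9 (needs (2, 0, 1), free (5, 1, 5)); after release of (1, 0, 0) the pool is (6, 1, 5)
  run P7 (needs (6, 0, 5), free (6, 1, 5)); after release of (3, 0, 1) the pool is (9, 1, 6)
  run P5 (needs (9, 0, 5), free (9, 1, 6)); after release of (0, 0, 1) the pool is (9, 1, 7)
  run P3 (needs (8, 1, 7), free (9, 1, 7)); after release of (2, 2, 1) the pool is (11, 3, 8)


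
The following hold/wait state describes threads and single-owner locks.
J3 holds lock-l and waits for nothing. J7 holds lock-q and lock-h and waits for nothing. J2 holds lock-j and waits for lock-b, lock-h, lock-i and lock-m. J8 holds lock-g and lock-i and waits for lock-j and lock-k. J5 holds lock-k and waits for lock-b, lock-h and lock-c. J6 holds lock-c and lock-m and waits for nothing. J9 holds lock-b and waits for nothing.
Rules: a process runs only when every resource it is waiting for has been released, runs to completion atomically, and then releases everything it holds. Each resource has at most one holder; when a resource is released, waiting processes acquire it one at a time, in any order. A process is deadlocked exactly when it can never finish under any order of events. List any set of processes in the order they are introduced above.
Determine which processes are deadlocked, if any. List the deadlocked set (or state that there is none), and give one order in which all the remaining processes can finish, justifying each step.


The deadlocked set is J2 and J8.
Key observation: the waits loop around J2 -> J8 -> J2 with no way out; no other process is dragged down with it.
The rest can finish in the order J3, J6, J7, J9, J5.
Step-by-step check:
  run J3 (it waits on nothing); releases lock-l
  run J6 (it waits on nothing); releases lock-c and lock-m
  run J7 (it waits on nothing); releases lock-q and lock-h
  run J9 (it waits on nothing); releases lock-b
  J5: everything it awaited (lock-b, lock-h and lock-c) is free; runs, freeing lock-k


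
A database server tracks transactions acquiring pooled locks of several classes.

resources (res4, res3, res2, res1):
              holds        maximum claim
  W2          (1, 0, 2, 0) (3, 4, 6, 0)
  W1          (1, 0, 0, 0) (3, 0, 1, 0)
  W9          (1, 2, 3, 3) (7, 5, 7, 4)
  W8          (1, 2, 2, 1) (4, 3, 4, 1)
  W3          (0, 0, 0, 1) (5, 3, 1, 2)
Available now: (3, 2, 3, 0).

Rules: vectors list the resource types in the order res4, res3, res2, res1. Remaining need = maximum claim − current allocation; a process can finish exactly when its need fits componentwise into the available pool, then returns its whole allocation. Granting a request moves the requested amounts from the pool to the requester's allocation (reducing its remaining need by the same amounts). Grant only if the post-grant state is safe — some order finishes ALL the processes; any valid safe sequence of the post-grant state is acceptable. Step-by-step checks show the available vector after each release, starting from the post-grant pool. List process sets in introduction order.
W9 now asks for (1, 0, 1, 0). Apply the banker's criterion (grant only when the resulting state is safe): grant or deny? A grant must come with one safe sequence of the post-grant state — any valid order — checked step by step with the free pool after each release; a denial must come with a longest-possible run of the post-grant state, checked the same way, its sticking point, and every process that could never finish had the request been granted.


GRANT: granting preserves safety; a valid post-grant sequence is W1, W8, W2, W3, W9.
Key observation: the transfer keeps a workable pool ((2, 2, 2, 0)); W1 starts the safe sequence.
Verifying the post-grant state step by step:
  pool = (2, 2, 2, 0)
  W1 needs (2, 0, 1, 0) <= (2, 2, 2, 0) -> finishes; pool += (1, 0, 0, 0) = (3, 2, 2, 0)
  W8 needs (3, 1, 2, 0) <= (3, 2, 2, 0) -> finishes; pool += (1, 2, 2, 1) = (4, 4, 4, 1)
  W2 needs (2, 4, 4, 0) <= (4, 4, 4, 1) -> finishes; pool += (1, 0, 2, 0) = (5, 4, 6, 1)
  W3 needs (5, 3, 1, 1) <= (5, 4, 6, 1) -> finishes; pool += (0, 0, 0, 1) = (5, 4, 6, 2)
  W9 needs (5, 3, 3, 1) <= (5, 4, 6, 2) -> finishes; pool += (2, 2, 4, 3) = (7, 6, 10, 5)


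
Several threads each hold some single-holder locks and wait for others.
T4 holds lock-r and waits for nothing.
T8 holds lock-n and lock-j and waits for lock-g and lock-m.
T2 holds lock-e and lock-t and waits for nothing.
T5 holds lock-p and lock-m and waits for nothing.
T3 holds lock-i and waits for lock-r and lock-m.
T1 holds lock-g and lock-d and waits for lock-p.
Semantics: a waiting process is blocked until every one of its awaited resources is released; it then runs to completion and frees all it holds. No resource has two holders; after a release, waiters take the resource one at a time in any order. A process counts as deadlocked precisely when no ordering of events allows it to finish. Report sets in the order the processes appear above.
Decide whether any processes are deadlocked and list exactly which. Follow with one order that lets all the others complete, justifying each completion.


The deadlocked set is empty.
Key observation: the wait graph is acyclic; completion cascades from the unblocked processes through everyone else.
The rest can finish in the order T2, T4, T5, T1, T8, T3.
Verifying each step:
  T2 waits on nothing -> runs at once and releases lock-e and lock-t
  T4 waits on nothing -> runs at once and releases lock-r
  T5 waits on nothing -> runs at once and releases lock-p and lock-m
  T1 waits on lock-p — all released -> runs and releases lock-g and lock-d
  T8 waits on lock-g and lock-m — all released -> runs and releases lock-n and lock-j
  T3 waits on lock-r and lock-m — all released -> runs and releases lock-i


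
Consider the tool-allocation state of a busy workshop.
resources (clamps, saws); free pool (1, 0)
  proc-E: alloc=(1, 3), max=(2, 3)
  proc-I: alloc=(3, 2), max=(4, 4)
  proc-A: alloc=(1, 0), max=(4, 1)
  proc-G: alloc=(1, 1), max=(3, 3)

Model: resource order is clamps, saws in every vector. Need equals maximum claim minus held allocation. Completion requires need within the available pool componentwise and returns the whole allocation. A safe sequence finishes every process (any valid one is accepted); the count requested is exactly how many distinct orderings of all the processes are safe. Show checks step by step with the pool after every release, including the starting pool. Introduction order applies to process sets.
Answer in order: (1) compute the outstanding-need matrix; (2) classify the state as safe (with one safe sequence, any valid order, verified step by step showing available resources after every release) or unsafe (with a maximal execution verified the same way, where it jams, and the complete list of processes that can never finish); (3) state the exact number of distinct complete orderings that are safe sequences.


(1) Need matrix, components ordered clamps, saws:
  proc-E: (1, 0)
  proc-I: (1, 2)
  proc-A: (3, 1)
  proc-G: (2, 2)
(2) SAFE. One safe sequence: proc-E, proc-G, proc-I, proc-A.
Key observation: the first exact fit in this order is proc-E — it needs (1, 0) with (1, 0) free, meeting a requested resource to the last unit.
Verifying each step:
  pool = (1, 0)
  run proc-E (needs (1, 0), free (1, 0)); after release of (1, 3) the pool is (2, 3)
  run proc-G (needs (2, 2), free (2, 3)); after release of (1, 1) the pool is (3, 4)
  run proc-I (needs (1, 2), free (3, 4)); after release of (3, 2) the pool is (6, 6)
  run proc-A (needs (3, 1), free (6, 6)); after release of (1, 0) the pool is (7, 6)
(3) The exact count: 4 of the possible complete orderings are safe sequences.


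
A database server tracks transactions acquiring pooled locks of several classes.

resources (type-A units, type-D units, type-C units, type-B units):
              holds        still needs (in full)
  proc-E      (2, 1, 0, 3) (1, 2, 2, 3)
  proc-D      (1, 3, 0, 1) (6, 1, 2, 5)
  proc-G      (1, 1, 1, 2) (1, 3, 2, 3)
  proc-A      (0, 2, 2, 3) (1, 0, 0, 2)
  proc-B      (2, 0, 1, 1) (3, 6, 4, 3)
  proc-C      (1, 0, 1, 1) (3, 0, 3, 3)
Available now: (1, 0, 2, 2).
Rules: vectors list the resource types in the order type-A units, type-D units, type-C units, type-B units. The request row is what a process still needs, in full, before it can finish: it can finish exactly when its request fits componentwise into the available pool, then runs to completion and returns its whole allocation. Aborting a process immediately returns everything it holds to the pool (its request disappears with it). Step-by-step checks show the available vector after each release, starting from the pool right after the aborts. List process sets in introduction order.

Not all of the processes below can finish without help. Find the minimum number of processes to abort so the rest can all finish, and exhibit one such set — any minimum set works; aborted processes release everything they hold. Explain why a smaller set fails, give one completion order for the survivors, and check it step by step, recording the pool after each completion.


Abort proc-D.
Key observation: the returned (1, 3, 0, 1) from proc-D is what brings proc-B — unrunnable before, under any order — into play at step 3.
Minimality: the empty abort set fails — the state is deadlocked as it stands.
The survivors complete as proc-E, proc-A, proc-B, proc-C, proc-G. Step-by-step check (starting from the post-abort pool):
  pool = (2, 3, 2, 3)
  proc-E needs (1, 2, 2, 3) <= (2, 3, 2, 3) -> finishes; pool += (2, 1, 0, 3) = (4, 4, 2, 6)
  proc-A needs (1, 0, 0, 2) <= (4, 4, 2, 6) -> finishes; pool += (0, 2, 2, 3) = (4, 6, 4, 9)
  proc-B needs (3, 6, 4, 3) <= (4, 6, 4, 9) -> finishes; pool += (2, 0, 1, 1) = (6, 6, 5, 10)
  proc-C needs (3, 0, 3, 3) <= (6, 6, 5, 10) -> finishes; pool += (1, 0, 1, 1) = (7, 6, 6, 11)
  proc-G needs (1, 3, 2, 3) <= (7, 6, 6, 11) -> finishes; pool += (1, 1, 1, 2) = (8, 7, 7, 13)


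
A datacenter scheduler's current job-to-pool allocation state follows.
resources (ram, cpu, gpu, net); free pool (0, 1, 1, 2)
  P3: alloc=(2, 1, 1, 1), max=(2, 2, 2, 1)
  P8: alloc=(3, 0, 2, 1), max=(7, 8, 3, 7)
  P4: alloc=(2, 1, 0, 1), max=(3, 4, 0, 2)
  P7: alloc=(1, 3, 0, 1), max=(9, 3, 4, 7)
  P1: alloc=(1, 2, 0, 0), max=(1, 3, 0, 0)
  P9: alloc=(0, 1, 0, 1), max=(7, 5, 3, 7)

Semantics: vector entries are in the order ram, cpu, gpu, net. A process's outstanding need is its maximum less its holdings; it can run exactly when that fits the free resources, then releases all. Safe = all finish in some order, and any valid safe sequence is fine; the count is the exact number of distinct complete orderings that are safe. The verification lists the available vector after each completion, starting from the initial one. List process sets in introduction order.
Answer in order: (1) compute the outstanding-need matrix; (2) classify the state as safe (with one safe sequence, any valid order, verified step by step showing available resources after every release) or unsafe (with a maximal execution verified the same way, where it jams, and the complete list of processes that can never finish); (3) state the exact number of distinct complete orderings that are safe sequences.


(1) Remaining need (order ram, cpu, gpu, net):
  P3: (0, 1, 1, 0)
  P8: (4, 8, 1, 6)
  P4: (1, 3, 0, 1)
  P7: (8, 0, 4, 6)
  P1: (0, 1, 0, 0)
  P9: (7, 4, 3, 6)
(2) UNSAFE.
Key observation: after P1, P4, P3 complete, (5, 5, 2, 4) is the best the pool ever gets, yet each leftover process wants more net.
The run P1, P4, P3 cannot be extended any further. Walking it through:
  pool = (0, 1, 1, 2)
  P1 needs (0, 1, 0, 0) <= (0, 1, 1, 2) -> finishes; pool += (1, 2, 0, 0) = (1, 3, 1, 2)
  P4 needs (1, 3, 0, 1) <= (1, 3, 1, 2) -> finishes; pool += (2, 1, 0, 1) = (3, 4, 1, 3)
  P3 needs (0, 1, 1, 0) <= (3, 4, 1, 3) -> finishes; pool += (2, 1, 1, 1) = (5, 5, 2, 4)
  blocked: P8 wants (4, 8, 1, 6), pool (5, 5, 2, 4) — not enough cpu and net
  blocked: P7 wants (8, 0, 4, 6), pool (5, 5, 2, 4) — not enough ram, gpu and net
  blocked: P9 wants (7, 4, 3, 6), pool (5, 5, 2, 4) — not enough ram, gpu and net
Permanently blocked: P8, P7 and P9.
(3) Exactly 0 of the possible complete orderings are safe sequences.


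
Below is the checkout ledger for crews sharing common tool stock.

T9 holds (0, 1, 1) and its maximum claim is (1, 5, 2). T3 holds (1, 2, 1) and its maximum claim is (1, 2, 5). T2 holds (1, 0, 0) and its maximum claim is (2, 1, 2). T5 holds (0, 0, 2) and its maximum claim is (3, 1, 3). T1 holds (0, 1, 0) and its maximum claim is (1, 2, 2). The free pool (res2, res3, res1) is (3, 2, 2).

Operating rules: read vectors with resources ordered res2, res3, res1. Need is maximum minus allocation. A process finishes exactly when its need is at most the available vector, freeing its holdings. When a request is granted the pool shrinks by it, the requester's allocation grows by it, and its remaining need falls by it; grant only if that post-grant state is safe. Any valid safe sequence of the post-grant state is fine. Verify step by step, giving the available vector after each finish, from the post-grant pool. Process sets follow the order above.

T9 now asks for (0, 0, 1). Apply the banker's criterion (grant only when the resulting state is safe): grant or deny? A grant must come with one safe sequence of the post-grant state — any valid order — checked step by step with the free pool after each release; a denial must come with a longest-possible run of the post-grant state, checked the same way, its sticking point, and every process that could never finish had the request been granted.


DENY: after the grant no complete ordering would exist.
Key observation: after T5, T1, T2 the pool peaks at (4, 3, 3), and each blocked process is short somewhere: T9 on res3; T3 on res1.
Pretend the grant happened; the run T5, T1, T2 goes as far as possible. Walking it through:
  pool = (3, 2, 1)
  run T5 (needs (3, 1, 1), free (3, 2, 1)); after release of (0, 0, 2) the pool is (3, 2, 3)
  run T1 (needs (1, 1, 2), free (3, 2, 3)); after release of (0, 1, 0) the pool is (3, 3, 3)
  run T2 (needs (1, 1, 2), free (3, 3, 3)); after release of (1, 0, 0) the pool is (4, 3, 3)
  blocked: T9 wants (1, 4, 0), pool (4, 3, 3) — not enough res3
  blocked: T3 wants (0, 0, 4), pool (4, 3, 3) — not enough res1
Post-grant, the permanently blocked set is T9 and T3.


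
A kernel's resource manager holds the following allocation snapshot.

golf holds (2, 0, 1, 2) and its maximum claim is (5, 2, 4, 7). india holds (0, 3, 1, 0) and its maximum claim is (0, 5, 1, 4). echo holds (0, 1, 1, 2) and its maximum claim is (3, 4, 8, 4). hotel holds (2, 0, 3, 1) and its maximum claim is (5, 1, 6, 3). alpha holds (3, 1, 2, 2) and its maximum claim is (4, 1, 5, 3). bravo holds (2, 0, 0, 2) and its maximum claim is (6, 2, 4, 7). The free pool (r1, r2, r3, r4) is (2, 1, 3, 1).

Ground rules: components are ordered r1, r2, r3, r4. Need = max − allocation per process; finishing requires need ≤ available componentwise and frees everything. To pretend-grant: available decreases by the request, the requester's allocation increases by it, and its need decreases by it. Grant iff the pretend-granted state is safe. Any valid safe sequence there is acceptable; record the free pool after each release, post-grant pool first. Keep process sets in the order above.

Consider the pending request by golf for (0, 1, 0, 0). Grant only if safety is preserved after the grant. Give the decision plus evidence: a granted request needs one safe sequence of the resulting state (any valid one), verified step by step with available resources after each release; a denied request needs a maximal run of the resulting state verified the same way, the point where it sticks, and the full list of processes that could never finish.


DENY. Granting would leave the state unsafe.
Key observation: after alpha, hotel the pool peaks at (7, 1, 8, 4), and each blocked process is short somewhere: golf on r4; india on r2; echo on r2; bravo on r2, r4.
On the post-grant state, alpha, hotel is a maximal run — nothing extends it. Verifying each step:
  pool = (2, 0, 3, 1)
  alpha needs (1, 0, 3, 1) <= (2, 0, 3, 1) -> finishes; pool += (3, 1, 2, 2) = (5, 1, 5, 3)
  hotel needs (3, 1, 3, 2) <= (5, 1, 5, 3) -> finishes; pool += (2, 0, 3, 1) = (7, 1, 8, 4)
  blocked: golf wants (3, 1, 3, 5), pool (7, 1, 8, 4) — not enough r4
  blocked: india wants (0, 2, 0, 4), pool (7, 1, 8, 4) — not enough r2
  blocked: echo wants (3, 3, 7, 2), pool (7, 1, 8, 4) — not enough r2
  blocked: bravo wants (4, 2, 4, 5), pool (7, 1, 8, 4) — not enough r2 and r4
Processes that could never finish after the grant: golf, india, echo and bravo.


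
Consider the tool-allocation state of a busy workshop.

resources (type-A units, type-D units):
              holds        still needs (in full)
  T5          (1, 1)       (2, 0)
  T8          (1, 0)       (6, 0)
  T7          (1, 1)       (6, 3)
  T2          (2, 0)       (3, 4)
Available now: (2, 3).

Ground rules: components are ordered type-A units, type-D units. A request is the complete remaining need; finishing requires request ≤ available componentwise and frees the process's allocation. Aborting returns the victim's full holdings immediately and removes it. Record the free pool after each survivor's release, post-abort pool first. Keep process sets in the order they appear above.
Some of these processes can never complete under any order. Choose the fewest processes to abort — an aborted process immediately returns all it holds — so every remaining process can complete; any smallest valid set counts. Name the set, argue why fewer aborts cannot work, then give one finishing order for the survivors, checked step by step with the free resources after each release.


Abort T7.
Key observation: T8 had no path to completion before; after the abort of T7 ((1, 1) returned), step 3 is where it fits.
Minimality: the empty abort set fails — the state is deadlocked as it stands.
Survivors finish in the order: T2, T5, T8. Step-by-step check (pool after the aborts first):
  pool = (3, 4)
  run T2 (needs (3, 4), free (3, 4)); after release of (2, 0) the pool is (5, 4)
  run T5 (needs (2, 0), free (5, 4)); after release of (1, 1) the pool is (6, 5)
  run T8 (needs (6, 0), free (6, 5)); after release of (1, 0) the pool is (7, 5)


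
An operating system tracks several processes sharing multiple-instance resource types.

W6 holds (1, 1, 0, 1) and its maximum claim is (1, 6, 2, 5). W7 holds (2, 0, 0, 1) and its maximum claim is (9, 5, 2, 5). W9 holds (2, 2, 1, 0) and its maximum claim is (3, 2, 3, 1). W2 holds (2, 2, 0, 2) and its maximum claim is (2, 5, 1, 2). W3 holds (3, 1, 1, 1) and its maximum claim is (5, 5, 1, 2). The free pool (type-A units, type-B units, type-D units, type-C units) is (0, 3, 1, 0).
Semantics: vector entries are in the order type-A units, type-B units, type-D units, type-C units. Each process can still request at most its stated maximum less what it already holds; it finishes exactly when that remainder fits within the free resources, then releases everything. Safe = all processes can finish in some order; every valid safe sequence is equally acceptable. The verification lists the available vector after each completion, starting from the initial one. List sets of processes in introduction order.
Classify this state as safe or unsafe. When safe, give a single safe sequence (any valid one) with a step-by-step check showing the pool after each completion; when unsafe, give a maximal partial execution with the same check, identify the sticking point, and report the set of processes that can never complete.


UNSAFE.
Key observation: the wall is type-C units: completing W2, W3, W9 brings the pool only to (7, 8, 3, 3), and all the rest need more.
Going as far as possible: W2, W3, W9; after that, nothing fits. Walking it through:
  pool = (0, 3, 1, 0)
  run W2 (needs (0, 3, 1, 0), free (0, 3, 1, 0)); after release of (2, 2, 0, 2) the pool is (2, 5, 1, 2)
  run W3 (needs (2, 4, 0, 1), free (2, 5, 1, 2)); after release of (3, 1, 1, 1) the pool is (5, 6, 2, 3)
  run W9 (needs (1, 0, 2, 1), free (5, 6, 2, 3)); after release of (2, 2, 1, 0) the pool is (7, 8, 3, 3)
  blocked: W6 wants (0, 5, 2, 4), pool (7, 8, 3, 3) — not enough type-C units
  blocked: W7 wants (7, 5, 2, 4), pool (7, 8, 3, 3) — not enough type-C units
Permanently blocked: W6 and W7.


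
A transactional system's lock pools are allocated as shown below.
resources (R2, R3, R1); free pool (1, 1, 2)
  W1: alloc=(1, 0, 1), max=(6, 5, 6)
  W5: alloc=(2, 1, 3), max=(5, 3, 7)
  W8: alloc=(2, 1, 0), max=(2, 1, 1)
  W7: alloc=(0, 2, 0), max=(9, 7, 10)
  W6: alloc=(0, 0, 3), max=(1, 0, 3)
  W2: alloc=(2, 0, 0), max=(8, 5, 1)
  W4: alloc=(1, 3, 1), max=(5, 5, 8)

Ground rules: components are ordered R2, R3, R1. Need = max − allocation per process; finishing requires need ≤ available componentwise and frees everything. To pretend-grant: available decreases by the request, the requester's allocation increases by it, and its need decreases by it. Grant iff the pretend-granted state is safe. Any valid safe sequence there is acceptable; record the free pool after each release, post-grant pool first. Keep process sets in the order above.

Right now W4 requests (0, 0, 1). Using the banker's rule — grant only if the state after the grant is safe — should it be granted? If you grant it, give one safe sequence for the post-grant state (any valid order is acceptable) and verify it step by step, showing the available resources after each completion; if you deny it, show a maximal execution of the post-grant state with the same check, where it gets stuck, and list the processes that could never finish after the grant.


GRANT — the state after the grant stays safe, e.g. via W6, W8, W5, W4, W2, W1, W7.
Key observation: even at the reduced pool (1, 1, 1), W6 fits immediately, so safety survives the grant.
Check on the post-grant state, step by step:
  pool = (1, 1, 1)
  W6 needs (1, 0, 0) <= (1, 1, 1) -> finishes; pool += (0, 0, 3) = (1, 1, 4)
  W8 needs (0, 0, 1) <= (1, 1, 4) -> finishes; pool += (2, 1, 0) = (3, 2, 4)
  W5 needs (3, 2, 4) <= (3, 2, 4) -> finishes; pool += (2, 1, 3) = (5, 3, 7)
  W4 needs (4, 2, 6) <= (5, 3, 7) -> finishes; pool += (1, 3, 2) = (6, 6, 9)
  W2 needs (6, 5, 1) <= (6, 6, 9) -> finishes; pool += (2, 0, 0) = (8, 6, 9)
  W1 needs (5, 5, 5) <= (8, 6, 9) -> finishes; pool += (1, 0, 1) = (9, 6, 10)
  W7 needs (9, 5, 10) <= (9, 6, 10) -> finishes; pool += (0, 2, 0) = (9, 8, 10)


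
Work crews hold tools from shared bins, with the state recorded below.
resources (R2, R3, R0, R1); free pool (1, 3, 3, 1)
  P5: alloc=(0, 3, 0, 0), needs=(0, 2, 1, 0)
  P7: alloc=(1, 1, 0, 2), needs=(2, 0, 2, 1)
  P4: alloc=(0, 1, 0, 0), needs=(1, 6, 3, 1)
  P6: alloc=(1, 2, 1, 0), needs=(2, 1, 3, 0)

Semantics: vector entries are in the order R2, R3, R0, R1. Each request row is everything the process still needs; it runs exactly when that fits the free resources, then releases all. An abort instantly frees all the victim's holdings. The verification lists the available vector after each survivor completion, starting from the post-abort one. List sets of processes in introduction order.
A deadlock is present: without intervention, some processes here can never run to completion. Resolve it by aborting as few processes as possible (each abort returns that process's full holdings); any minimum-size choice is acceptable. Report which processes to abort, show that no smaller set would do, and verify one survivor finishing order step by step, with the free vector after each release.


Minimum abort set: P6.
Key observation: aborting P6 returns (1, 2, 1, 0), and P7 — hopeless before — runs at step 1 with the returned capacity in the pool.
Why nothing smaller works: aborting no one leaves the state deadlocked as given.
The survivors complete as P7, P5, P4. Step-by-step check (starting from the post-abort pool):
  pool = (2, 5, 4, 1)
  P7: need (2, 0, 2, 1) fits (2, 5, 4, 1); releases (1, 1, 0, 2), pool now (3, 6, 4, 3)
  P5: need (0, 2, 1, 0) fits (3, 6, 4, 3); releases (0, 3, 0, 0), pool now (3, 9, 4, 3)
  P4: need (1, 6, 3, 1) fits (3, 9, 4, 3); releases (0, 1, 0, 0), pool now (3, 10, 4, 3)


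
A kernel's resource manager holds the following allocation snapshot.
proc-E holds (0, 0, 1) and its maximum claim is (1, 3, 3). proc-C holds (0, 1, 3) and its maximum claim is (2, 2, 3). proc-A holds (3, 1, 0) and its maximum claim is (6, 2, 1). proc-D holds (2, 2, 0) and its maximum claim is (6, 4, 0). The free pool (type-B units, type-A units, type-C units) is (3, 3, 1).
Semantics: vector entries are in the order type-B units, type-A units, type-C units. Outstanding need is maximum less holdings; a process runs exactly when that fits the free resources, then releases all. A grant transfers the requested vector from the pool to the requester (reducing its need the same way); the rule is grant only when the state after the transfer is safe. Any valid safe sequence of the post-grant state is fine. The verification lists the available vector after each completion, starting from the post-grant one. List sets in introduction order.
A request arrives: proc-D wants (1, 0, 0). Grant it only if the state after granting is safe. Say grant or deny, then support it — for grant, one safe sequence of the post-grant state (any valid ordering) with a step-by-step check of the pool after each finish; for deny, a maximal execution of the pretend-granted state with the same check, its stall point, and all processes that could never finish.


DENY: after the grant no complete ordering would exist.
Key observation: type-B units is the bottleneck — with proc-C, proc-E done the pool holds (2, 4, 5), short of every remaining need.
Pretend the grant happened; the run proc-C, proc-E goes as far as possible. Step-by-step check:
  pool = (2, 3, 1)
  run proc-C (needs (2, 1, 0), free (2, 3, 1)); after release of (0, 1, 3) the pool is (2, 4, 4)
  run proc-E (needs (1, 3, 2), free (2, 4, 4)); after release of (0, 0, 1) the pool is (2, 4, 5)
  blocked: proc-A wants (3, 1, 1), pool (2, 4, 5) — not enough type-B units
  blocked: proc-D wants (3, 2, 0), pool (2, 4, 5) — not enough type-B units
Had the request been granted, proc-A and proc-D could never finish.


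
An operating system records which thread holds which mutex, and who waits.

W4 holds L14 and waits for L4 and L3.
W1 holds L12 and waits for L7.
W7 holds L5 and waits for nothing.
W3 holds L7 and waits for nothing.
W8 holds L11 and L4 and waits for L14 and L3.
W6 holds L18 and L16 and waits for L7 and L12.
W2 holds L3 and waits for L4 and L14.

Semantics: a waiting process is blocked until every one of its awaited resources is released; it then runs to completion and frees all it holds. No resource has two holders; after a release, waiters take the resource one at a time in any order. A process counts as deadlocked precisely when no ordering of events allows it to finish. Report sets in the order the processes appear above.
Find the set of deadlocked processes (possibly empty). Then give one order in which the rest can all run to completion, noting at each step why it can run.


Deadlocked set: W4, W8 and W2.
Key observation: the knot is the closed ring of waits W4 -> W8 -> W4; W2 is caught in further circular waits.
The rest can finish in the order W7, W3, W1, W6.
Walking it through:
  W7 waits on nothing -> runs at once and releases L5
  W3 waits on nothing -> runs at once and releases L7
  run W1 (all its waits — L7 — are resolved); releases L12
  run W6 (all its waits — L7 and L12 — are resolved); releases L18 and L16


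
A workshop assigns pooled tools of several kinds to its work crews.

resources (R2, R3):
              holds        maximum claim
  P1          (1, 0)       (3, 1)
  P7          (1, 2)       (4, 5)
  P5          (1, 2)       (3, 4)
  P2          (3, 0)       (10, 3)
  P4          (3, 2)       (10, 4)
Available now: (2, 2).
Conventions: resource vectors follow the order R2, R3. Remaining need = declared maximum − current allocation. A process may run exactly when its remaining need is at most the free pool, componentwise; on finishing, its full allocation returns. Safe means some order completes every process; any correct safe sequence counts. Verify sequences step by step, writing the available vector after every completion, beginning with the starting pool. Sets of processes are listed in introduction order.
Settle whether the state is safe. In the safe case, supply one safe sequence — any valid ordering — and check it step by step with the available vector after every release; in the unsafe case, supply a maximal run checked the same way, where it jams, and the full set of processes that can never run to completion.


UNSAFE — no complete ordering exists.
Key observation: after P5, P7, P1 complete, (5, 6) is the best the pool ever gets, yet each leftover process wants more R2.
The run P5, P7, P1 cannot be extended any further. Verifying each step:
  pool = (2, 2)
  run P5 (needs (2, 2), free (2, 2)); after release of (1, 2) the pool is (3, 4)
  run P7 (needs (3, 3), free (3, 4)); after release of (1, 2) the pool is (4, 6)
  run P1 (needs (2, 1), free (4, 6)); after release of (1, 0) the pool is (5, 6)
  P2 cannot run: need (7, 3) vs free (5, 6) (insufficient R2)
  P4 cannot run: need (7, 2) vs free (5, 6) (insufficient R2)
Never able to finish: P2 and P4.
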